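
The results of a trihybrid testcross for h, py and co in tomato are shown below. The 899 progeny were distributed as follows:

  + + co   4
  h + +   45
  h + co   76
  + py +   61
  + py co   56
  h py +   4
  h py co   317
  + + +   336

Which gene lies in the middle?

co

The two most frequent reciprocal classes, h py co and + + +, are the parental types, so the F1 was h py co / + + +.
The two rarest classes, h py + and + + co, are the double crossovers. Comparing them with the parentals, only the co allele has switched, so co is the middle locus and the order is h – co – py.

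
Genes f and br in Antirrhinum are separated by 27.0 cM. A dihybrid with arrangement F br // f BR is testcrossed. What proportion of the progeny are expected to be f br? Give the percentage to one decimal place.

A map distance of 27.0 cM corresponds to a recombination frequency of 0.270.
The F1 is F br / f BR, so f br is a recombinant gamete class with expected frequency r/2 = 0.270/2 = 0.1350.
That is 0.1350 = 13.5% of the progeny.

13.5%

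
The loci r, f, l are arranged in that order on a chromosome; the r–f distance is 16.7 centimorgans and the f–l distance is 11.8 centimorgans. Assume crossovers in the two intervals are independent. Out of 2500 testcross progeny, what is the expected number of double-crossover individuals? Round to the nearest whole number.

49

Map distances give recombination frequencies of 0.167 and 0.118 for the two intervals.
With no interference, expected double-crossover frequency = 0.167 × 0.118 = 0.01971.
Expected number = 0.01971 × 2500 = 49.26 ≈ 49.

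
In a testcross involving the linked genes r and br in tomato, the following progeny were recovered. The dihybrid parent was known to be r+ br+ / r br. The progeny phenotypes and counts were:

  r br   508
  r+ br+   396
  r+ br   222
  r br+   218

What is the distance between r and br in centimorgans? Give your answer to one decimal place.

32.7 centimorgans

The recombinant classes are r+ br and r br+: 222 + 218 = 440.
Recombination frequency = 440/1344 = 0.3274 ≈ 32.7%, i.e. 32.7 centimorgans.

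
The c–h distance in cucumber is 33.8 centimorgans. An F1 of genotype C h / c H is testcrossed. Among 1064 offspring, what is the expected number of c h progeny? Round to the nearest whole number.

180

A map distance of 33.8 centimorgans corresponds to a recombination frequency of 0.338.
The F1 is C h / c H, so c h is a recombinant gamete class with expected frequency r/2 = 0.338/2 = 0.1690.
Expected number = 0.1690 × 1064 = 179.82 ≈ 180.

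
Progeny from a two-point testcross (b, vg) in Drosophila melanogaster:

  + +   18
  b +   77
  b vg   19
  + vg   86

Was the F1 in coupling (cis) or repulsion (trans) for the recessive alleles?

The two most frequent classes are + vg (86) and b + (77); these are the parental (non-recombinant) types.
So the F1 carried + vg on one chromosome and b + on the other — the recessive alleles are on opposite chromosomes (trans / repulsion).

trans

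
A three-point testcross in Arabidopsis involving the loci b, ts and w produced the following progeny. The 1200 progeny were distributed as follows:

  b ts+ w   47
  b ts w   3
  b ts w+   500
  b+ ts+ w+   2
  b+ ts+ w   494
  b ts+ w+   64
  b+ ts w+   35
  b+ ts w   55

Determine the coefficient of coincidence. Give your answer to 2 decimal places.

The two most frequent reciprocal classes, b ts w+ and b+ ts+ w, are the parental types, so the F1 was b ts w+ / b+ ts+ w.
The two rarest classes, b ts w and b+ ts+ w+, are the double crossovers. Comparing them with the parentals, only the w allele has switched, so w is the middle locus and the order is b – w – ts.
b–w: (82 + 5)/1200 = 0.0725; w–ts: (119 + 5)/1200 = 0.1033.
Expected DCO frequency = 0.0725 × 0.1033 ≈ 0.00749; observed = 5/1200 ≈ 0.00417.
Coefficient of coincidence = 0.00417/0.00749 ≈ 0.56.

0.56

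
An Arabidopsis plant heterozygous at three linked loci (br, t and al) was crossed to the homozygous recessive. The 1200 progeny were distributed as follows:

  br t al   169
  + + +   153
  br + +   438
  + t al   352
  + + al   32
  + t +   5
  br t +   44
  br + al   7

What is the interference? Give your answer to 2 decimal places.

The two most frequent reciprocal classes, br + + and + t al, are the parental types, so the F1 was br + + / + t al.
The two rarest classes, br + al and + t +, are the double crossovers. Comparing them with the parentals, only the al allele has switched, so al is the middle locus and the order is br – al – t.
br–al: (322 + 12)/1200 = 0.2783; al–t: (76 + 12)/1200 = 0.0733.
Expected DCO frequency = 0.2783 × 0.0733 ≈ 0.02040; observed = 12/1200 ≈ 0.01000.
Coefficient of coincidence = 0.01000/0.02040 ≈ 0.49; interference = 1 − 0.49 = 0.51.

0.51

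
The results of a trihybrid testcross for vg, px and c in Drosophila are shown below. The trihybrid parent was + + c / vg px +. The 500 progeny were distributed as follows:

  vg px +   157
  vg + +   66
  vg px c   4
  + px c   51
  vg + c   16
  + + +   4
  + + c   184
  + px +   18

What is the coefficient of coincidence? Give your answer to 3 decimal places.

0.762

The two rarest classes, + + + and vg px c, are the double crossovers. Comparing them with the parentals, only the c allele has switched, so c is the middle locus and the order is px – c – vg.
px–c: (117 + 8)/500 = 0.2500; c–vg: (34 + 8)/500 = 0.0840.
Expected DCO frequency = 0.2500 × 0.0840 ≈ 0.02100; observed = 8/500 ≈ 0.01600.
Coefficient of coincidence = 0.01600/0.02100 ≈ 0.762.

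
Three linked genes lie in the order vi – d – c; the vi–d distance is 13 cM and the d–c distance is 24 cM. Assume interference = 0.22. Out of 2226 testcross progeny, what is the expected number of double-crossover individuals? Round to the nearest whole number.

Map distances give recombination frequencies of 0.130 and 0.240 for the two intervals.
With interference 0.22 (so coincidence = 0.78), expected double-crossover frequency = 0.130 × 0.240 × 0.78 = 0.02434.
Expected number = 0.02434 × 2226 = 54.17 ≈ 54.

54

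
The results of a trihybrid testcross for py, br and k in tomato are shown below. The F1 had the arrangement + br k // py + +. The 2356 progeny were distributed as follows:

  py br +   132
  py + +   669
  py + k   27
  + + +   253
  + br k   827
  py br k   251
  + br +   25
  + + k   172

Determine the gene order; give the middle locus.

The two rarest classes, + br + and py + k, are the double crossovers. Comparing them with the parentals, only the k allele has switched, so k is the middle locus and the order is br – k – py.

k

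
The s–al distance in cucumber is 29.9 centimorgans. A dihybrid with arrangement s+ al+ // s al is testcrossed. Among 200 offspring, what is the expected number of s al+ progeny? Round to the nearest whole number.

A map distance of 29.9 centimorgans corresponds to a recombination frequency of 0.299.
The F1 is s+ al+ / s al, so s al+ is a recombinant gamete class with expected frequency r/2 = 0.299/2 = 0.1495.
Expected number = 0.1495 × 200 = 29.90 ≈ 30.

30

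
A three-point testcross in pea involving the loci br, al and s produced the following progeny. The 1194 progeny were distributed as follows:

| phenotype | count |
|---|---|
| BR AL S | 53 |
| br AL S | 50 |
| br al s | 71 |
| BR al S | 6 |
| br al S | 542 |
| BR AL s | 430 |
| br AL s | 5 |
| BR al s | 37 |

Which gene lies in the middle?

The two most frequent reciprocal classes, br al S and BR AL s, are the parental types, so the F1 was br al S / BR AL s.
The two rarest classes, BR al S and br AL s, are the double crossovers. Comparing them with the parentals, only the br allele has switched, so br is the middle locus and the order is al – br – s.

br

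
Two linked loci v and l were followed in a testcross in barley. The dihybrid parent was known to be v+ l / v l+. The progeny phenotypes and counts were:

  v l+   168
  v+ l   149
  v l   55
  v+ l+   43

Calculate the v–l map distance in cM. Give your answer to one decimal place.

The recombinant classes are v+ l+ and v l: 43 + 55 = 98.
Recombination frequency = 98/415 = 0.2361 ≈ 23.6%, i.e. 23.6 cM.

23.6 cM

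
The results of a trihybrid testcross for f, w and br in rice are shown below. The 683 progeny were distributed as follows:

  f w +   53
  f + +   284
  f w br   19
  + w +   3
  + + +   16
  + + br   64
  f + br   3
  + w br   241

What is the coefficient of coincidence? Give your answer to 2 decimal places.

0.81

The two most frequent reciprocal classes, + w br and f + +, are the parental types, so the F1 was + w br / f + +.
The two rarest classes, + w + and f + br, are the double crossovers. Comparing them with the parentals, only the br allele has switched, so br is the middle locus and the order is f – br – w.
f–br: (35 + 6)/683 = 0.0600; br–w: (117 + 6)/683 = 0.1801.
Expected DCO frequency = 0.0600 × 0.1801 ≈ 0.01081; observed = 6/683 ≈ 0.00878.
Coefficient of coincidence = 0.00878/0.01081 ≈ 0.81.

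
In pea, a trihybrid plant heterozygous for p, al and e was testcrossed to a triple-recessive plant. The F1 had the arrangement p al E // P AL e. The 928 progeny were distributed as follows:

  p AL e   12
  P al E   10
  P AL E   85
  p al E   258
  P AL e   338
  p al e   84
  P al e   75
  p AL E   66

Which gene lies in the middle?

The two rarest classes, P al E and p AL e, are the double crossovers. Comparing them with the parentals, only the p allele has switched, so p is the middle locus and the order is e – p – al.

p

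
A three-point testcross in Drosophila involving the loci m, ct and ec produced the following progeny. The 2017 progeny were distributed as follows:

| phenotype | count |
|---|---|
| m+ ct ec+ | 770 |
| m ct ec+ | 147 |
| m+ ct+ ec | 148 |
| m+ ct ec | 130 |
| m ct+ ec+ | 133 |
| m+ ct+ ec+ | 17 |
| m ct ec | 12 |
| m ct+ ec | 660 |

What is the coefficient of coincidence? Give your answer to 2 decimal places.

The two most frequent reciprocal classes, m+ ct ec+ and m ct+ ec, are the parental types, so the F1 was m+ ct ec+ / m ct+ ec.
The two rarest classes, m+ ct+ ec+ and m ct ec, are the double crossovers. Comparing them with the parentals, only the ct allele has switched, so ct is the middle locus and the order is ec – ct – m.
ec–ct: (263 + 29)/2017 = 0.1448; ct–m: (295 + 29)/2017 = 0.1606.
Expected DCO frequency = 0.1448 × 0.1606 ≈ 0.02325; observed = 29/2017 ≈ 0.01438.
Coefficient of coincidence = 0.01438/0.02325 ≈ 0.62.

0.62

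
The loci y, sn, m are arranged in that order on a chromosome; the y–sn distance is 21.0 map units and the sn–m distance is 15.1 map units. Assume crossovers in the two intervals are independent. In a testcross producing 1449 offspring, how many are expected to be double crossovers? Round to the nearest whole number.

46

Map distances give recombination frequencies of 0.210 and 0.151 for the two intervals.
With no interference, expected double-crossover frequency = 0.210 × 0.151 = 0.03171.
Expected number = 0.03171 × 1449 = 45.95 ≈ 46.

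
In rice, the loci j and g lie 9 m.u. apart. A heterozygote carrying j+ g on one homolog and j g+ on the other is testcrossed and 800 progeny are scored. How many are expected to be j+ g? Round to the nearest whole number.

364

A map distance of 9 m.u. corresponds to a recombination frequency of 0.090.
The F1 is j+ g / j g+, so j+ g is a parental gamete class with expected frequency (1 − r)/2 = 0.910/2 = 0.4550.
Expected number = 0.4550 × 800 = 364.00 ≈ 364.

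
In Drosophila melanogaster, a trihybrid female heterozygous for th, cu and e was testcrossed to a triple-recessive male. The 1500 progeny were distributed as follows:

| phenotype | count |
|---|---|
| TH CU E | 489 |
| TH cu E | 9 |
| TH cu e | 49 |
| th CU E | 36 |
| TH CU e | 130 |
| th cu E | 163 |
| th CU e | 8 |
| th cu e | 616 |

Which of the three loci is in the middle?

The two most frequent reciprocal classes, TH CU E and th cu e, are the parental types, so the F1 was TH CU E / th cu e.
The two rarest classes, TH cu E and th CU e, are the double crossovers. Comparing them with the parentals, only the cu allele has switched, so cu is the middle locus and the order is th – cu – e.

cu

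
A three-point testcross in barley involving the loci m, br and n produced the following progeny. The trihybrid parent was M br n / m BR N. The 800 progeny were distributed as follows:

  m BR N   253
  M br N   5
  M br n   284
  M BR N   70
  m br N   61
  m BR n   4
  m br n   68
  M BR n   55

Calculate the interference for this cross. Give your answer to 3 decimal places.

The two rarest classes, M br N and m BR n, are the double crossovers. Comparing them with the parentals, only the n allele has switched, so n is the middle locus and the order is m – n – br.
m–n: (138 + 9)/800 = 0.1837; n–br: (116 + 9)/800 = 0.1562.
Expected DCO frequency = 0.1837 × 0.1562 ≈ 0.02869; observed = 9/800 ≈ 0.01125.
Coefficient of coincidence = 0.01125/0.02869 ≈ 0.392; interference = 1 − 0.392 = 0.608.

0.608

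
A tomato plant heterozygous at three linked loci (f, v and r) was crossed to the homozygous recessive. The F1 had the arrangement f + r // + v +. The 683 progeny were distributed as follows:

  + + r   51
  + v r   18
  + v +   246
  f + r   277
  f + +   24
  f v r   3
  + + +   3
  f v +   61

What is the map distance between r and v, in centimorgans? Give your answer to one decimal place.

The two rarest classes, f v r and + + +, are the double crossovers. Comparing them with the parentals, only the v allele has switched, so v is the middle locus and the order is r – v – f.
Crossovers in the r–v interval produce the single-crossover classes f + + and + v r (24 + 18 = 42) plus the double crossovers (6).
RF(r–v) = (42 + 6) / 683 = 48/683 = 0.0703 → 7.0 centimorgans.

7.0 centimorgans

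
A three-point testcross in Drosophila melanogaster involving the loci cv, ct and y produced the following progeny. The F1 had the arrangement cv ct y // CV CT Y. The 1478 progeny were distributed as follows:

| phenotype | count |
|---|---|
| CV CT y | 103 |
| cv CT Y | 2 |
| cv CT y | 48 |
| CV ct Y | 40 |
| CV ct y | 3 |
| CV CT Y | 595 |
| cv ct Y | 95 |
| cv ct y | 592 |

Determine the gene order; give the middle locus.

cv

The two rarest classes, CV ct y and cv CT Y, are the double crossovers. Comparing them with the parentals, only the cv allele has switched, so cv is the middle locus and the order is y – cv – ct.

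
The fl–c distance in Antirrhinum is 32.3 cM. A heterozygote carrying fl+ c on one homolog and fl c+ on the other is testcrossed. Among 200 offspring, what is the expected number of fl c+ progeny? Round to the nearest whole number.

68

A map distance of 32.3 cM corresponds to a recombination frequency of 0.323.
The F1 is fl+ c / fl c+, so fl c+ is a parental gamete class with expected frequency (1 − r)/2 = 0.677/2 = 0.3385.
Expected number = 0.3385 × 200 = 67.70 ≈ 68.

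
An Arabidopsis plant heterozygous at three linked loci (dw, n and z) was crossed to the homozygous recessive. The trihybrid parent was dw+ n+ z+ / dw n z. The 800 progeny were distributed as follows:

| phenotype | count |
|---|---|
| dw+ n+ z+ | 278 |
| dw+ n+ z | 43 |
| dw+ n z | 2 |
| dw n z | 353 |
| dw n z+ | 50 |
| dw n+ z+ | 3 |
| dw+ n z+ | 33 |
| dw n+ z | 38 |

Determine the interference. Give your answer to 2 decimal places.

The two rarest classes, dw n+ z+ and dw+ n z, are the double crossovers. Comparing them with the parentals, only the dw allele has switched, so dw is the middle locus and the order is z – dw – n.
z–dw: (93 + 5)/800 = 0.1225; dw–n: (71 + 5)/800 = 0.0950.
Expected DCO frequency = 0.1225 × 0.0950 ≈ 0.01164; observed = 5/800 ≈ 0.00625.
Coefficient of coincidence = 0.00625/0.01164 ≈ 0.54; interference = 1 − 0.54 = 0.46.

0.46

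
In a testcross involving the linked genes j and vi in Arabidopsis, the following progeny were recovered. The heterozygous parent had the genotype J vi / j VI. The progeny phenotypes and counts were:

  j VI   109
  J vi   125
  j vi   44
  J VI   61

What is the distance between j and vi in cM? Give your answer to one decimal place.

31.0 cM

The recombinant classes are J VI and j vi: 61 + 44 = 105.
Recombination frequency = 105/339 = 0.3097 ≈ 31.0%, i.e. 31.0 cM.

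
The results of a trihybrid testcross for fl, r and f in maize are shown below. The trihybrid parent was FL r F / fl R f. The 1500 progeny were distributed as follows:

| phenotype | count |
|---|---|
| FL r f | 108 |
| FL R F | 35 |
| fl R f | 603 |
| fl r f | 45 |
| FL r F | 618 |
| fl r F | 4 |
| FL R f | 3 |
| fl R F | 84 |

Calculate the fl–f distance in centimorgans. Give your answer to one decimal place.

The two rarest classes, fl r F and FL R f, are the double crossovers. Comparing them with the parentals, only the fl allele has switched, so fl is the middle locus and the order is r – fl – f.
Crossovers in the fl–f interval produce the single-crossover classes FL r f and fl R F (108 + 84 = 192) plus the double crossovers (7).
RF(fl–f) = (192 + 7) / 1500 = 199/1500 = 0.1327 → 13.3 centimorgans.

13.3 centimorgans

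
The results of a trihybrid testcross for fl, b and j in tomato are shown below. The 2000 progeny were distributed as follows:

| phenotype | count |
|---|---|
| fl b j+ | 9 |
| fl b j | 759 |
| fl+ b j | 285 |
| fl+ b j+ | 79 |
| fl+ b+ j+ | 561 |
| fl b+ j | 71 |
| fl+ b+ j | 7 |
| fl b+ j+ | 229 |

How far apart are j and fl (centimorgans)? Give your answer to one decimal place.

The two most frequent reciprocal classes, fl+ b+ j+ and fl b j, are the parental types, so the F1 was fl+ b+ j+ / fl b j.
The two rarest classes, fl+ b+ j and fl b j+, are the double crossovers. Comparing them with the parentals, only the j allele has switched, so j is the middle locus and the order is fl – j – b.
Crossovers in the fl–j interval produce the single-crossover classes fl b+ j+ and fl+ b j (229 + 285 = 514) plus the double crossovers (16).
RF(fl–j) = (514 + 16) / 2000 = 530/2000 = 0.2650 → 26.5 centimorgans.

26.5 centimorgans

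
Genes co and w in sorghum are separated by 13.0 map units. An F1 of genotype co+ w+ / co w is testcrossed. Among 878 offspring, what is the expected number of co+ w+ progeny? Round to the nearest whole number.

A map distance of 13.0 map units corresponds to a recombination frequency of 0.130.
The F1 is co+ w+ / co w, so co+ w+ is a parental gamete class with expected frequency (1 − r)/2 = 0.870/2 = 0.4350.
Expected number = 0.4350 × 878 = 381.93 ≈ 382.

382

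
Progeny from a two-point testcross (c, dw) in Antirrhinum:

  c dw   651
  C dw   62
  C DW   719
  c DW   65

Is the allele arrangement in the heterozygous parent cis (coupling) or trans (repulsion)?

cis

The two most frequent classes are C DW (719) and c dw (651); these are the parental (non-recombinant) types.
So the F1 carried C DW on one chromosome and c dw on the other — the recessive alleles are on the same chromosome (cis / coupling).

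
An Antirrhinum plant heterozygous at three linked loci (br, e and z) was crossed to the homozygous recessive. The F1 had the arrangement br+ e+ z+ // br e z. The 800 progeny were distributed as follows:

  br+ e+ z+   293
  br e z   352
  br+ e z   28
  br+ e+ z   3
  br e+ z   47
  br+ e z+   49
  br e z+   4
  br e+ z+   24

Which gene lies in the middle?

z

The two rarest classes, br+ e+ z and br e z+, are the double crossovers. Comparing them with the parentals, only the z allele has switched, so z is the middle locus and the order is br – z – e.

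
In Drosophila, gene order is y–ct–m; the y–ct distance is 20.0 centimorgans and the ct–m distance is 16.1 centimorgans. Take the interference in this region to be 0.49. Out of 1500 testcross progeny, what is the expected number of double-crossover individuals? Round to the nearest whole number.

25

Map distances give recombination frequencies of 0.200 and 0.161 for the two intervals.
With interference 0.49 (so coincidence = 0.51), expected double-crossover frequency = 0.200 × 0.161 × 0.51 = 0.01642.
Expected number = 0.01642 × 1500 = 24.63 ≈ 25.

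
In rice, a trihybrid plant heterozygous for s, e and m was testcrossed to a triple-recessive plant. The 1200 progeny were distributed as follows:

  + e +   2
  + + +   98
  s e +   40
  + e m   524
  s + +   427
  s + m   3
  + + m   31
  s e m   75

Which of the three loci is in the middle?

m

The two most frequent reciprocal classes, + e m and s + +, are the parental types, so the F1 was + e m / s + +.
The two rarest classes, + e + and s + m, are the double crossovers. Comparing them with the parentals, only the m allele has switched, so m is the middle locus and the order is s – m – e.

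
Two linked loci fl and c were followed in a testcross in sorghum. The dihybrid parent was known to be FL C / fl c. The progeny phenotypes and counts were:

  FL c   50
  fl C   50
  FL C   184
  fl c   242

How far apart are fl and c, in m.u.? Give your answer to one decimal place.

The recombinant classes are FL c and fl C: 50 + 50 = 100.
Recombination frequency = 100/526 = 0.1901 ≈ 19.0%, i.e. 19.0 m.u.

19.0 m.u.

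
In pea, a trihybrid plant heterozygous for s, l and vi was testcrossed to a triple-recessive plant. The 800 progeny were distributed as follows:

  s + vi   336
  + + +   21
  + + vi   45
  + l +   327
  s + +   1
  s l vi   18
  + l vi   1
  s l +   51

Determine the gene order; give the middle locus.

vi

The two most frequent reciprocal classes, s + vi and + l +, are the parental types, so the F1 was s + vi / + l +.
The two rarest classes, s + + and + l vi, are the double crossovers. Comparing them with the parentals, only the vi allele has switched, so vi is the middle locus and the order is l – vi – s.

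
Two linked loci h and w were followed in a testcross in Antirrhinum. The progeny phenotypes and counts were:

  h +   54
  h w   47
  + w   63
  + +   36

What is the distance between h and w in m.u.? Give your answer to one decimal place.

The two most frequent classes, + w (63) and h + (54), are the parental types, so the F1 was + w / h +.
The recombinant classes are + + and h w: 36 + 47 = 83.
Recombination frequency = 83/200 = 0.4150 ≈ 41.5%, i.e. 41.5 m.u.

41.5 m.u.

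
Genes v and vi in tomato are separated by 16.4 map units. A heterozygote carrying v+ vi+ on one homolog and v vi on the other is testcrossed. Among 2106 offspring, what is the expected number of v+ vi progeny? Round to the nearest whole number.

A map distance of 16.4 map units corresponds to a recombination frequency of 0.164.
The F1 is v+ vi+ / v vi, so v+ vi is a recombinant gamete class with expected frequency r/2 = 0.164/2 = 0.0820.
Expected number = 0.0820 × 2106 = 172.69 ≈ 173.

173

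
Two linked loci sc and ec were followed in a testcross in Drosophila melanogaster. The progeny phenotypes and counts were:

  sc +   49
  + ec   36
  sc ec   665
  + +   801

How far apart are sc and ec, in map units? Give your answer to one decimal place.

The two most frequent classes, + + (801) and sc ec (665), are the parental types, so the F1 was + + / sc ec.
The recombinant classes are + ec and sc +: 36 + 49 = 85.
Recombination frequency = 85/1551 = 0.0548 ≈ 5.5%, i.e. 5.5 map units.

5.5 map units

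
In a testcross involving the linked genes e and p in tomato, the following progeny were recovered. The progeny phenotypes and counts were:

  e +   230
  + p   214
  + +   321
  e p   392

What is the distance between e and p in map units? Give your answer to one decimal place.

The two most frequent classes, + + (321) and e p (392), are the parental types, so the F1 was + + / e p.
The recombinant classes are + p and e +: 214 + 230 = 444.
Recombination frequency = 444/1157 = 0.3838 ≈ 38.4%, i.e. 38.4 map units.

38.4 map units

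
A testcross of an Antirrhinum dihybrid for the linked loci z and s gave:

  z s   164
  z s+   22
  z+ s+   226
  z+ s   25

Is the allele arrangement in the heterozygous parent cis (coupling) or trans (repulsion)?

cis

The two most frequent classes are z+ s+ (226) and z s (164); these are the parental (non-recombinant) types.
So the F1 carried z+ s+ on one chromosome and z s on the other — the recessive alleles are on the same chromosome (cis / coupling).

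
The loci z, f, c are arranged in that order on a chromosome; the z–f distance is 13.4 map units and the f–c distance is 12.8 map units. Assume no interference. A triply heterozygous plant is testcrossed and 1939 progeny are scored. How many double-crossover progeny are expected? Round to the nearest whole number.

Map distances give recombination frequencies of 0.134 and 0.128 for the two intervals.
With no interference, expected double-crossover frequency = 0.134 × 0.128 = 0.01715.
Expected number = 0.01715 × 1939 = 33.26 ≈ 33.

33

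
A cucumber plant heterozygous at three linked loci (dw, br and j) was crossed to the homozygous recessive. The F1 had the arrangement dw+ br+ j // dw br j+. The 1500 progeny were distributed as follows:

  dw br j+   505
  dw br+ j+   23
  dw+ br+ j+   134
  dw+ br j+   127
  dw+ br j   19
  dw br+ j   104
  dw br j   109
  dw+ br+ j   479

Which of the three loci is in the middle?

The two rarest classes, dw+ br j and dw br+ j+, are the double crossovers. Comparing them with the parentals, only the br allele has switched, so br is the middle locus and the order is dw – br – j.

br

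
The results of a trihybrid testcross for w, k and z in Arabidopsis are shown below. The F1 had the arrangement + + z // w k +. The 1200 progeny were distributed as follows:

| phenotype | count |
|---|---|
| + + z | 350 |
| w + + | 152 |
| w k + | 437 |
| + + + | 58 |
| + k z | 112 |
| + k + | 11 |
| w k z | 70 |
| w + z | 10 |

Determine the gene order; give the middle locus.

w

The two rarest classes, w + z and + k +, are the double crossovers. Comparing them with the parentals, only the w allele has switched, so w is the middle locus and the order is k – w – z.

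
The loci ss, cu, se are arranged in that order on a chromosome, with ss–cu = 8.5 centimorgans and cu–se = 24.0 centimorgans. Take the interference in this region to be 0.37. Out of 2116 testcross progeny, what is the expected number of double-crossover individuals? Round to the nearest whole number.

27

Map distances give recombination frequencies of 0.085 and 0.240 for the two intervals.
With interference 0.37 (so coincidence = 0.63), expected double-crossover frequency = 0.085 × 0.240 × 0.63 = 0.01285.
Expected number = 0.01285 × 2116 = 27.19 ≈ 27.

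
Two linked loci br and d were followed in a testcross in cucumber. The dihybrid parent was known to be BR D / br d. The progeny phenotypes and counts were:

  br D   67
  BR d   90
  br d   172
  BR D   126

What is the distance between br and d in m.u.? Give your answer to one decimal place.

The recombinant classes are BR d and br D: 90 + 67 = 157.
Recombination frequency = 157/455 = 0.3451 ≈ 34.5%, i.e. 34.5 m.u.

34.5 m.u.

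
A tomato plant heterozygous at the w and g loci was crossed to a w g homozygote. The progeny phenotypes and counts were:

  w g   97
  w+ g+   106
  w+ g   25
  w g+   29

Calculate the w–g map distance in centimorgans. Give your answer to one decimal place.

The two most frequent classes, w+ g+ (106) and w g (97), are the parental types, so the F1 was w+ g+ / w g.
The recombinant classes are w+ g and w g+: 25 + 29 = 54.
Recombination frequency = 54/257 = 0.2101 ≈ 21.0%, i.e. 21.0 centimorgans.

21.0 centimorgans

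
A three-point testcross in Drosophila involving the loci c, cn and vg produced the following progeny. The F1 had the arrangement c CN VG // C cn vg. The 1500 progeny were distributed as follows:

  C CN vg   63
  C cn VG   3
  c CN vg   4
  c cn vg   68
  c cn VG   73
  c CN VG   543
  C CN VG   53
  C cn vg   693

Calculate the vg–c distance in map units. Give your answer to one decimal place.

The two rarest classes, c CN vg and C cn VG, are the double crossovers. Comparing them with the parentals, only the vg allele has switched, so vg is the middle locus and the order is cn – vg – c.
Crossovers in the vg–c interval produce the single-crossover classes C CN VG and c cn vg (53 + 68 = 121) plus the double crossovers (7).
RF(vg–c) = (121 + 7) / 1500 = 128/1500 = 0.0853 → 8.5 map units.

8.5 map units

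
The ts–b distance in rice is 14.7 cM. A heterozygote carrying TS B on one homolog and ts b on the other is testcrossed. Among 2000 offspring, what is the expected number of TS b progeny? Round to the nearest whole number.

147

A map distance of 14.7 cM corresponds to a recombination frequency of 0.147.
The F1 is TS B / ts b, so TS b is a recombinant gamete class with expected frequency r/2 = 0.147/2 = 0.0735.
Expected number = 0.0735 × 2000 = 147.00 ≈ 147.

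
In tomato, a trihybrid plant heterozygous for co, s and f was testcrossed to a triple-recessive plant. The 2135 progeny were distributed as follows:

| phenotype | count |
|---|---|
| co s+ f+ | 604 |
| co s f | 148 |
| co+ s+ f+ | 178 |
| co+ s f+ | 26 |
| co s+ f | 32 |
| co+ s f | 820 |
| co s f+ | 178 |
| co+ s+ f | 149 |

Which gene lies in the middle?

The two most frequent reciprocal classes, co s+ f+ and co+ s f, are the parental types, so the F1 was co s+ f+ / co+ s f.
The two rarest classes, co s+ f and co+ s f+, are the double crossovers. Comparing them with the parentals, only the f allele has switched, so f is the middle locus and the order is s – f – co.

f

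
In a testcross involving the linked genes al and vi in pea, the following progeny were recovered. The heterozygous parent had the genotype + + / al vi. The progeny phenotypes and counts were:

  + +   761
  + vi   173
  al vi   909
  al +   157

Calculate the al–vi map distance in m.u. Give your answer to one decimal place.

The recombinant classes are + vi and al +: 173 + 157 = 330.
Recombination frequency = 330/2000 = 0.1650 ≈ 16.5%, i.e. 16.5 m.u.

16.5 m.u.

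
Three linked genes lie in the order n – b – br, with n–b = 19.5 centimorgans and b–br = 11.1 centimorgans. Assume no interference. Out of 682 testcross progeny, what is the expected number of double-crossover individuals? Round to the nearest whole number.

15

Map distances give recombination frequencies of 0.195 and 0.111 for the two intervals.
With no interference, expected double-crossover frequency = 0.195 × 0.111 = 0.02165.
Expected number = 0.02165 × 682 = 14.76 ≈ 15.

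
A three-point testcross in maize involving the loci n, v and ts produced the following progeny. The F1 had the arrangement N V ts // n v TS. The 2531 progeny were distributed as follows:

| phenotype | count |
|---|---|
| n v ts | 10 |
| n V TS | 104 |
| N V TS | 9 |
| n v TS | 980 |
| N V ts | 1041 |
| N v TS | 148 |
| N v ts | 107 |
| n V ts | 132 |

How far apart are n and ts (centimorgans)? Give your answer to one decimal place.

11.8 centimorgans

The two rarest classes, N V TS and n v ts, are the double crossovers. Comparing them with the parentals, only the ts allele has switched, so ts is the middle locus and the order is n – ts – v.
Crossovers in the n–ts interval produce the single-crossover classes n V ts and N v TS (132 + 148 = 280) plus the double crossovers (19).
RF(n–ts) = (280 + 19) / 2531 = 299/2531 = 0.1181 → 11.8 centimorgans.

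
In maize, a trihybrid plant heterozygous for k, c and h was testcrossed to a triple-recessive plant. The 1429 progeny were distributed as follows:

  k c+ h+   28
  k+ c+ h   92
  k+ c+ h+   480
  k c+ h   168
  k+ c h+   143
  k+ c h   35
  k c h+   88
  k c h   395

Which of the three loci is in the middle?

k

The two most frequent reciprocal classes, k c h and k+ c+ h+, are the parental types, so the F1 was k c h / k+ c+ h+.
The two rarest classes, k+ c h and k c+ h+, are the double crossovers. Comparing them with the parentals, only the k allele has switched, so k is the middle locus and the order is h – k – c.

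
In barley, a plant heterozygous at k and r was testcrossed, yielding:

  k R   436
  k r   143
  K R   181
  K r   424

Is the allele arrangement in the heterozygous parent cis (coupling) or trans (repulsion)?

The two most frequent classes are K r (424) and k R (436); these are the parental (non-recombinant) types.
So the F1 carried K r on one chromosome and k R on the other — the recessive alleles are on opposite chromosomes (trans / repulsion).

trans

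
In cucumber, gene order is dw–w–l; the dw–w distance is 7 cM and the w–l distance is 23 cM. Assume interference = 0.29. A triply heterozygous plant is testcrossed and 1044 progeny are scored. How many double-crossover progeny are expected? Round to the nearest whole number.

12

Map distances give recombination frequencies of 0.070 and 0.230 for the two intervals.
With interference 0.29 (so coincidence = 0.71), expected double-crossover frequency = 0.070 × 0.230 × 0.71 = 0.01143.
Expected number = 0.01143 × 1044 = 11.93 ≈ 12.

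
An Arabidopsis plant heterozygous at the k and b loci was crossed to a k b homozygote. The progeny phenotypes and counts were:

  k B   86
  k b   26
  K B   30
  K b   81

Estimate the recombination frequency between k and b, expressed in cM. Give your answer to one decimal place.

25.1 cM

The two most frequent classes, K b (81) and k B (86), are the parental types, so the F1 was K b / k B.
The recombinant classes are K B and k b: 30 + 26 = 56.
Recombination frequency = 56/223 = 0.2511 ≈ 25.1%, i.e. 25.1 cM.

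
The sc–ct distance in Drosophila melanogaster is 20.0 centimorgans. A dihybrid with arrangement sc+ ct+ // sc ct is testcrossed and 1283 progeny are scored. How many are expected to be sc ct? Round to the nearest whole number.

513

A map distance of 20.0 centimorgans corresponds to a recombination frequency of 0.200.
The F1 is sc+ ct+ / sc ct, so sc ct is a parental gamete class with expected frequency (1 − r)/2 = 0.800/2 = 0.4000.
Expected number = 0.4000 × 1283 = 513.20 ≈ 513.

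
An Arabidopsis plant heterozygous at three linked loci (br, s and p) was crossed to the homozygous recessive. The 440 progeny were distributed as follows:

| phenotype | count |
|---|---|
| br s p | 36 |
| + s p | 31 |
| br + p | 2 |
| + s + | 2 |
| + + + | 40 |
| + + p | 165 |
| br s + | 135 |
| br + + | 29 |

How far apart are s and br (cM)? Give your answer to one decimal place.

14.5 cM

The two most frequent reciprocal classes, + + p and br s +, are the parental types, so the F1 was + + p / br s +.
The two rarest classes, br + p and + s +, are the double crossovers. Comparing them with the parentals, only the br allele has switched, so br is the middle locus and the order is s – br – p.
Crossovers in the s–br interval produce the single-crossover classes + s p and br + + (31 + 29 = 60) plus the double crossovers (4).
RF(s–br) = (60 + 4) / 440 = 64/440 = 0.1455 → 14.5 cM.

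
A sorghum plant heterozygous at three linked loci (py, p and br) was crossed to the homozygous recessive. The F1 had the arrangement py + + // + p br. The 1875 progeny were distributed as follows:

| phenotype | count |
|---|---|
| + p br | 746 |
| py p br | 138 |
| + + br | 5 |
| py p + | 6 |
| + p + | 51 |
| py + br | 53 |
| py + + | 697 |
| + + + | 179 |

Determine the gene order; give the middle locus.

The two rarest classes, py p + and + + br, are the double crossovers. Comparing them with the parentals, only the p allele has switched, so p is the middle locus and the order is py – p – br.

p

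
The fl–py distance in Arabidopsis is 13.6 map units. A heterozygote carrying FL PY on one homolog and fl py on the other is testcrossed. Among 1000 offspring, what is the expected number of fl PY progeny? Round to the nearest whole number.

68

A map distance of 13.6 map units corresponds to a recombination frequency of 0.136.
The F1 is FL PY / fl py, so fl PY is a recombinant gamete class with expected frequency r/2 = 0.136/2 = 0.0680.
Expected number = 0.0680 × 1000 = 68.00 ≈ 68.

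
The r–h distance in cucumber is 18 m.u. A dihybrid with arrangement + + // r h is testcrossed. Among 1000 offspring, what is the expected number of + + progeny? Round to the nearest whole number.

410

A map distance of 18 m.u. corresponds to a recombination frequency of 0.180.
The F1 is + + / r h, so + + is a parental gamete class with expected frequency (1 − r)/2 = 0.820/2 = 0.4100.
Expected number = 0.4100 × 1000 = 410.00 ≈ 410.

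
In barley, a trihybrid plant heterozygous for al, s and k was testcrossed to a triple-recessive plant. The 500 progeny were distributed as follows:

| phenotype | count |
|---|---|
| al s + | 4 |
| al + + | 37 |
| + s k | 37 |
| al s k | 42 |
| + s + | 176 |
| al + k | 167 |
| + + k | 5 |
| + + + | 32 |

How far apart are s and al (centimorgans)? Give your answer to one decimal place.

The two most frequent reciprocal classes, al + k and + s +, are the parental types, so the F1 was al + k / + s +.
The two rarest classes, + + k and al s +, are the double crossovers. Comparing them with the parentals, only the al allele has switched, so al is the middle locus and the order is s – al – k.
Crossovers in the s–al interval produce the single-crossover classes al s k and + + + (42 + 32 = 74) plus the double crossovers (9).
RF(s–al) = (74 + 9) / 500 = 83/500 = 0.1660 → 16.6 centimorgans.

16.6 centimorgans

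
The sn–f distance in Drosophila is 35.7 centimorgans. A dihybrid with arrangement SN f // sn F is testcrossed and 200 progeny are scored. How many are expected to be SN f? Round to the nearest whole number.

64

A map distance of 35.7 centimorgans corresponds to a recombination frequency of 0.357.
The F1 is SN f / sn F, so SN f is a parental gamete class with expected frequency (1 − r)/2 = 0.643/2 = 0.3215.
Expected number = 0.3215 × 200 = 64.30 ≈ 64.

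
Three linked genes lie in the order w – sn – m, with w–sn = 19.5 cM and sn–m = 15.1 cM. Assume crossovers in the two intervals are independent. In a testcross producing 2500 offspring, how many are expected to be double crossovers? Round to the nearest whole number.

74

Map distances give recombination frequencies of 0.195 and 0.151 for the two intervals.
With no interference, expected double-crossover frequency = 0.195 × 0.151 = 0.02944.
Expected number = 0.02944 × 2500 = 73.61 ≈ 74.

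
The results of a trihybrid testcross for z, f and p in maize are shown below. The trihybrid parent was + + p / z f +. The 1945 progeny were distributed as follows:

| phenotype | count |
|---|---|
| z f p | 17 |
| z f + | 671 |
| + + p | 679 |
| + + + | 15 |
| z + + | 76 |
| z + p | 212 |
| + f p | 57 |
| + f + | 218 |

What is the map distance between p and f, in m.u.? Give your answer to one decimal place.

The two rarest classes, + + + and z f p, are the double crossovers. Comparing them with the parentals, only the p allele has switched, so p is the middle locus and the order is z – p – f.
Crossovers in the p–f interval produce the single-crossover classes + f p and z + + (57 + 76 = 133) plus the double crossovers (32).
RF(p–f) = (133 + 32) / 1945 = 165/1945 = 0.0848 → 8.5 m.u.

8.5 m.u.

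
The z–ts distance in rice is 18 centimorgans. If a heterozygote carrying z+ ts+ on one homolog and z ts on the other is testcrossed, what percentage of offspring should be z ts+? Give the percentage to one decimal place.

A map distance of 18 centimorgans corresponds to a recombination frequency of 0.180.
The F1 is z+ ts+ / z ts, so z ts+ is a recombinant gamete class with expected frequency r/2 = 0.180/2 = 0.0900.
That is 0.0900 = 9.0% of the progeny.

9.0%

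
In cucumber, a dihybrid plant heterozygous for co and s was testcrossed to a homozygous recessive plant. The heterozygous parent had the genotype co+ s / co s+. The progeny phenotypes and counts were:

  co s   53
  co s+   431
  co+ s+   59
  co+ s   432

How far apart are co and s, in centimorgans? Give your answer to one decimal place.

The recombinant classes are co+ s+ and co s: 59 + 53 = 112.
Recombination frequency = 112/975 = 0.1149 ≈ 11.5%, i.e. 11.5 centimorgans.

11.5 centimorgans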